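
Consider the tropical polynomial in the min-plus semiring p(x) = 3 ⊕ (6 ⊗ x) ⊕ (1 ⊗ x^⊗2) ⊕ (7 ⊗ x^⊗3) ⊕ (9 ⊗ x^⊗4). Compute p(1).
p(1) = 3

A tropical monomial a ⊗ x^⊗i evaluates to a + i · x. Evaluating each term at x = 1:
  Term 0 contributes 3 + 0 · 1 = 3
  Term 1 contributes 6 + 1 · 1 = 7
  Term 2 contributes 1 + 2 · 1 = 3
  Term 3 contributes 7 + 3 · 1 = 10
  Term 4 contributes 9 + 4 · 1 = 13
p(1) = ⊕ of these = min[3, 7, 3, 10, 13] = 3.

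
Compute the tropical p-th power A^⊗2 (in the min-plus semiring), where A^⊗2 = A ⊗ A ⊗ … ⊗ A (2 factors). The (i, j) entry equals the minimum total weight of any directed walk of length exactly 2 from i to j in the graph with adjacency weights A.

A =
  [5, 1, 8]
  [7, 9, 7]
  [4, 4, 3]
A^⊗2 =
  [8, 6, 8]
  [11, 8, 10]
  [7, 5, 6]

Each entry (A^⊗2)_ij equals the minimum over all length-2 walks i = v_0 → v_1 → … → v_2 = j of Σ_t A[v_t][v_{t+1}]. For example, for (i, j) = (0, 2) we minimise over 3 possible intermediate vertex sequences; the minimum is 8, attained along the walk 0 → 1 → 2.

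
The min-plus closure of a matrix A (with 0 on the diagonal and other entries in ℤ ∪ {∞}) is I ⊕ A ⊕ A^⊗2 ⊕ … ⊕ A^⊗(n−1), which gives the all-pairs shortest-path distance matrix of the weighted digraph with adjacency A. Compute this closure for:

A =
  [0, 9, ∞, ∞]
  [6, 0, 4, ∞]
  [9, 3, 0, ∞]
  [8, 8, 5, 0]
Closure =
  [0, 9, 13, ∞]
  [6, 0, 4, ∞]
  [9, 3, 0, ∞]
  [8, 8, 5, 0]

This is the Floyd-Warshall all-pairs shortest-path computation. For each intermediate vertex k = 0, 1, …, 3, update dist[i][j] ← min(dist[i][j], dist[i][k] + dist[k][j]). The final matrix gives, for each (i, j), the minimum total weight of any directed path from i to j (possibly empty when i = j).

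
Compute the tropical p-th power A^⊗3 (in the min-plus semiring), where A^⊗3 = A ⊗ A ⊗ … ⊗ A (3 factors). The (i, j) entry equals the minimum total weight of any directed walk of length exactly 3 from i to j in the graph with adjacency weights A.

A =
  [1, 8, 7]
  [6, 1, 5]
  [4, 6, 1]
A^⊗3 =
  [3, 10, 9]
  [8, 3, 7]
  [6, 8, 3]

Each entry (A^⊗3)_ij equals the minimum over all length-3 walks i = v_0 → v_1 → … → v_3 = j of Σ_t A[v_t][v_{t+1}]. For example, for (i, j) = (0, 2) we minimise over 9 possible intermediate vertex sequences; the minimum is 9, attained along the walk 0 → 0 → 0 → 2.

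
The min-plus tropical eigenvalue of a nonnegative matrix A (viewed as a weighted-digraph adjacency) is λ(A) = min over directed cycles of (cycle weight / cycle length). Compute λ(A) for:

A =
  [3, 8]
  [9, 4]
λ(A) = 3

Enumerate directed cycles and compute their means (weight / length). Sample:
  cycle 0 → 0: weight = 3, length = 1, mean = 3/1 ≈ 3.000
  cycle 1 → 1: weight = 4, length = 1, mean = 4/1 ≈ 4.000
  cycle 0 → 1 → 0: weight = 17, length = 2, mean = 17/2 ≈ 8.500
  cycle 1 → 0 → 1: weight = 17, length = 2, mean = 17/2 ≈ 8.500
Minimum mean = 3.000, attained e.g. along the cycle 0 → 0 with weight 3 and length 1. So λ(A) = 3/1 = 3.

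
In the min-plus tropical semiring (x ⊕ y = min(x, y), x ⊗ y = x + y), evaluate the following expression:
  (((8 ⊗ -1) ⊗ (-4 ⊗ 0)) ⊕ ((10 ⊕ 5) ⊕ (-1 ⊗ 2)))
(((8 ⊗ -1) ⊗ (-4 ⊗ 0)) ⊕ ((10 ⊕ 5) ⊕ (-1 ⊗ 2))) = 1

Expand innermost to outermost. Recall ⊕ takes the minimum of its arguments and ⊗ takes their sum. Working out the expression (((8 ⊗ -1) ⊗ (-4 ⊗ 0)) ⊕ ((10 ⊕ 5) ⊕ (-1 ⊗ 2))) gives 1.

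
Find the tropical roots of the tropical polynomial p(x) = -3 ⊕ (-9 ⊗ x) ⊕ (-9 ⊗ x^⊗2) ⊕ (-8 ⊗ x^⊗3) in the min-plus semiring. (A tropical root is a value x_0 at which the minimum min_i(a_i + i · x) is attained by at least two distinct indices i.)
Roots: {-1, 0, 6}

Each tropical root is a break point of the lower envelope of the lines y = a_i + i · x (there are 4 lines, with slopes 0, 1, ..., 3). Only the lines that attain the minimum somewhere contribute to roots; other lines are dominated. Here the surviving (envelope) indices are i = 3, i = 2, i = 1, i = 0.
Intersections between consecutive envelope lines give the roots: for adjacent envelope indices i < j the intersection is x = (a_i − a_j) / (j − i). Reading off the sorted break points: {-1, 0, 6}.
Verification: at each break x_0, at least two indices attain the minimum of min_i(a_i + i · x_0).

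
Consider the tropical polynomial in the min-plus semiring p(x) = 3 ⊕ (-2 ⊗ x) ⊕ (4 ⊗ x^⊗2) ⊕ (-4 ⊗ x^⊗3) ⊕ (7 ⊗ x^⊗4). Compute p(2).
p(2) = 0

A tropical monomial a ⊗ x^⊗i evaluates to a + i · x. Evaluating each term at x = 2:
  Term 0 contributes 3 + 0 · 2 = 3
  Term 1 contributes -2 + 1 · 2 = 0
  Term 2 contributes 4 + 2 · 2 = 8
  Term 3 contributes -4 + 3 · 2 = 2
  Term 4 contributes 7 + 4 · 2 = 15
p(2) = ⊕ of these = min[3, 0, 8, 2, 15] = 0.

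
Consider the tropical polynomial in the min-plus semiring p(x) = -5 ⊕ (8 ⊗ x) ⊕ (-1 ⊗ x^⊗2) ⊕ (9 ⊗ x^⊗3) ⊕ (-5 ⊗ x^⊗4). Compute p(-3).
p(-3) = -17

A tropical monomial a ⊗ x^⊗i evaluates to a + i · x. Evaluating each term at x = -3:
  Term 0 contributes -5 + 0 · -3 = -5
  Term 1 contributes 8 + 1 · -3 = 5
  Term 2 contributes -1 + 2 · -3 = -7
  Term 3 contributes 9 + 3 · -3 = 0
  Term 4 contributes -5 + 4 · -3 = -17
p(-3) = ⊕ of these = min[-5, 5, -7, 0, -17] = -17.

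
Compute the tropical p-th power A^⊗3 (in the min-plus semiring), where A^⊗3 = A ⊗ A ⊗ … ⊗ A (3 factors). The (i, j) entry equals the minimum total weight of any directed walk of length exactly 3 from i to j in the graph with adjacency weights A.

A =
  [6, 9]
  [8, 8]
A^⊗3 =
  [18, 21]
  [20, 23]

Each entry (A^⊗3)_ij equals the minimum over all length-3 walks i = v_0 → v_1 → … → v_3 = j of Σ_t A[v_t][v_{t+1}]. For example, for (i, j) = (0, 1) we minimise over 4 possible intermediate vertex sequences; the minimum is 21, attained along the walk 0 → 0 → 0 → 1.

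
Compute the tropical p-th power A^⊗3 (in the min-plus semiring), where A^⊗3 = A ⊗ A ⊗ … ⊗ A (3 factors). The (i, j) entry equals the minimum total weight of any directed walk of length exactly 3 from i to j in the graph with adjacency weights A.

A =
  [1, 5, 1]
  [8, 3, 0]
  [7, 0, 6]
A^⊗3 =
  [3, 2, 1]
  [8, 3, 0]
  [7, 0, 3]

Each entry (A^⊗3)_ij equals the minimum over all length-3 walks i = v_0 → v_1 → … → v_3 = j of Σ_t A[v_t][v_{t+1}]. For example, for (i, j) = (0, 2) we minimise over 9 possible intermediate vertex sequences; the minimum is 1, attained along the walk 0 → 2 → 1 → 2.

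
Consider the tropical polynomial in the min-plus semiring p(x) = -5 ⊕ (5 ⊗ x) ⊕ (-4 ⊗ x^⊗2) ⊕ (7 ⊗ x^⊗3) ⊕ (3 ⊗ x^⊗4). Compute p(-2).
p(-2) = -8

A tropical monomial a ⊗ x^⊗i evaluates to a + i · x. Evaluating each term at x = -2:
  Term 0 contributes -5 + 0 · -2 = -5
  Term 1 contributes 5 + 1 · -2 = 3
  Term 2 contributes -4 + 2 · -2 = -8
  Term 3 contributes 7 + 3 · -2 = 1
  Term 4 contributes 3 + 4 · -2 = -5
p(-2) = ⊕ of these = min[-5, 3, -8, 1, -5] = -8.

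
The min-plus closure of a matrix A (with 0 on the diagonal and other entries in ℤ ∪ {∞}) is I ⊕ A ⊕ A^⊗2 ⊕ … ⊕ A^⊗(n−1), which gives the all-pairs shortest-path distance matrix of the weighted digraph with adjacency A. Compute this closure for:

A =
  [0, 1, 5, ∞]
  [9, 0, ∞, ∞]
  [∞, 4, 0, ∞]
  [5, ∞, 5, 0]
Closure =
  [0, 1, 5, ∞]
  [9, 0, 14, ∞]
  [13, 4, 0, ∞]
  [5, 6, 5, 0]

This is the Floyd-Warshall all-pairs shortest-path computation. For each intermediate vertex k = 0, 1, …, 3, update dist[i][j] ← min(dist[i][j], dist[i][k] + dist[k][j]). The final matrix gives, for each (i, j), the minimum total weight of any directed path from i to j (possibly empty when i = j).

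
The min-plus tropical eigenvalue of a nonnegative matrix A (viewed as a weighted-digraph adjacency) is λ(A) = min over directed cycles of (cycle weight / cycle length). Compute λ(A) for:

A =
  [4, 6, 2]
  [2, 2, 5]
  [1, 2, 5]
λ(A) = 3/2

Enumerate directed cycles and compute their means (weight / length). Sample:
  cycle 0 → 0: weight = 4, length = 1, mean = 4/1 ≈ 4.000
  cycle 1 → 1: weight = 2, length = 1, mean = 2/1 ≈ 2.000
  cycle 2 → 2: weight = 5, length = 1, mean = 5/1 ≈ 5.000
  cycle 0 → 1 → 0: weight = 8, length = 2, mean = 8/2 ≈ 4.000
  cycle 0 → 2 → 0: weight = 3, length = 2, mean = 3/2 ≈ 1.500
  cycle 1 → 0 → 1: weight = 8, length = 2, mean = 8/2 ≈ 4.000
Minimum mean = 1.500, attained e.g. along the cycle 0 → 2 → 0 with weight 3 and length 2. So λ(A) = 3/2 = 3/2.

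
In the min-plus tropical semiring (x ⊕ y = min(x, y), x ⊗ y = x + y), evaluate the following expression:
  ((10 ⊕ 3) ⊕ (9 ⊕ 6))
((10 ⊕ 3) ⊕ (9 ⊕ 6)) = 3

Expand innermost to outermost. Recall ⊕ takes the minimum of its arguments and ⊗ takes their sum. Working out the expression ((10 ⊕ 3) ⊕ (9 ⊕ 6)) gives 3.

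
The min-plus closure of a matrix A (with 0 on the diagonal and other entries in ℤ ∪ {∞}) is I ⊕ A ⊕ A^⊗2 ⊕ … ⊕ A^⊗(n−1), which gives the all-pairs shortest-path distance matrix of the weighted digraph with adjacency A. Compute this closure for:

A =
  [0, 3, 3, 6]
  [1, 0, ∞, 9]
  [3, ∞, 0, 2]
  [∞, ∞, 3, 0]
Closure =
  [0, 3, 3, 5]
  [1, 0, 4, 6]
  [3, 6, 0, 2]
  [6, 9, 3, 0]

This is the Floyd-Warshall all-pairs shortest-path computation. For each intermediate vertex k = 0, 1, …, 3, update dist[i][j] ← min(dist[i][j], dist[i][k] + dist[k][j]). The final matrix gives, for each (i, j), the minimum total weight of any directed path from i to j (possibly empty when i = j).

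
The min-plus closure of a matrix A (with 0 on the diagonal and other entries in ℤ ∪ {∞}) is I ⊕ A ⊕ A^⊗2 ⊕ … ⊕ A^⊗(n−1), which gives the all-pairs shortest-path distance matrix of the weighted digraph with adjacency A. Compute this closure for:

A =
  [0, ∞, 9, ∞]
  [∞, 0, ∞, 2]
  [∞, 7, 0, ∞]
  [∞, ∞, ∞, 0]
Closure =
  [0, 16, 9, 18]
  [∞, 0, ∞, 2]
  [∞, 7, 0, 9]
  [∞, ∞, ∞, 0]

This is the Floyd-Warshall all-pairs shortest-path computation. For each intermediate vertex k = 0, 1, …, 3, update dist[i][j] ← min(dist[i][j], dist[i][k] + dist[k][j]). The final matrix gives, for each (i, j), the minimum total weight of any directed path from i to j (possibly empty when i = j).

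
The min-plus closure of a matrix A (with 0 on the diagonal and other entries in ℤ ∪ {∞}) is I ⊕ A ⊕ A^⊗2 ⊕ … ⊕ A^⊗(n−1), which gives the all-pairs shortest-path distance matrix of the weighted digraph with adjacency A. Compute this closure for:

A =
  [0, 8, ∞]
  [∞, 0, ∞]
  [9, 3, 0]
Closure =
  [0, 8, ∞]
  [∞, 0, ∞]
  [9, 3, 0]

This is the Floyd-Warshall all-pairs shortest-path computation. For each intermediate vertex k = 0, 1, …, 2, update dist[i][j] ← min(dist[i][j], dist[i][k] + dist[k][j]). The final matrix gives, for each (i, j), the minimum total weight of any directed path from i to j (possibly empty when i = j).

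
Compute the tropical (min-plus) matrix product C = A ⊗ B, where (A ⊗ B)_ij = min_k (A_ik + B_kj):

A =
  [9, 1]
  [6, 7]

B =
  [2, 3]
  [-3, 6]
A ⊗ B =
  [-2, 7]
  [4, 9]

Apply the min-plus product entry-by-entry:
  C[0][0] = min over k of (A[0][0] + B[0][0] = 9 + 2 = 11, A[0][1] + B[1][0] = 1 + -3 = -2) = -2 (attained at k = 1)
  C[0][1] = min over k of (A[0][0] + B[0][1] = 9 + 3 = 12, A[0][1] + B[1][1] = 1 + 6 = 7) = 7 (attained at k = 1)
  C[1][0] = min over k of (A[1][0] + B[0][0] = 6 + 2 = 8, A[1][1] + B[1][0] = 7 + -3 = 4) = 4 (attained at k = 1)
  C[1][1] = min over k of (A[1][0] + B[0][1] = 6 + 3 = 9, A[1][1] + B[1][1] = 7 + 6 = 13) = 9 (attained at k = 0)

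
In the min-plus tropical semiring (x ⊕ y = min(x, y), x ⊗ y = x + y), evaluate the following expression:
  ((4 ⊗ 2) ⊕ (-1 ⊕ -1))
((4 ⊗ 2) ⊕ (-1 ⊕ -1)) = -1

Expand innermost to outermost. Recall ⊕ takes the minimum of its arguments and ⊗ takes their sum. Working out the expression ((4 ⊗ 2) ⊕ (-1 ⊕ -1)) gives -1.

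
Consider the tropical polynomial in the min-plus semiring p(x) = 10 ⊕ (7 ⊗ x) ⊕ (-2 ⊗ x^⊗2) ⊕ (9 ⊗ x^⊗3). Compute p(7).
p(7) = 10

A tropical monomial a ⊗ x^⊗i evaluates to a + i · x. Evaluating each term at x = 7:
  Term 0 contributes 10 + 0 · 7 = 10
  Term 1 contributes 7 + 1 · 7 = 14
  Term 2 contributes -2 + 2 · 7 = 12
  Term 3 contributes 9 + 3 · 7 = 30
p(7) = ⊕ of these = min[10, 14, 12, 30] = 10.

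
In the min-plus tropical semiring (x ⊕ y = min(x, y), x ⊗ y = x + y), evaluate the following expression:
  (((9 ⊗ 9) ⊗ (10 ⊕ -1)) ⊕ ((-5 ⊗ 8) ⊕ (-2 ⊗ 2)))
(((9 ⊗ 9) ⊗ (10 ⊕ -1)) ⊕ ((-5 ⊗ 8) ⊕ (-2 ⊗ 2))) = 0

Expand innermost to outermost. Recall ⊕ takes the minimum of its arguments and ⊗ takes their sum. Working out the expression (((9 ⊗ 9) ⊗ (10 ⊕ -1)) ⊕ ((-5 ⊗ 8) ⊕ (-2 ⊗ 2))) gives 0.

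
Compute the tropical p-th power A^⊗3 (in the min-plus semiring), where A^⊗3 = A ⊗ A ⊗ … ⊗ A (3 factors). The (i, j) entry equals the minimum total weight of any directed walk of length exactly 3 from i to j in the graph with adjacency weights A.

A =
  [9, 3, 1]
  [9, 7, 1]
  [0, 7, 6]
A^⊗3 =
  [4, 4, 2]
  [7, 4, 2]
  [1, 8, 4]

Each entry (A^⊗3)_ij equals the minimum over all length-3 walks i = v_0 → v_1 → … → v_3 = j of Σ_t A[v_t][v_{t+1}]. For example, for (i, j) = (0, 2) we minimise over 9 possible intermediate vertex sequences; the minimum is 2, attained along the walk 0 → 2 → 0 → 2.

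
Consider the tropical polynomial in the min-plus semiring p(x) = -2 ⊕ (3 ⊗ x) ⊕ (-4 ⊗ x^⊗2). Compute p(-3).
p(-3) = -10

A tropical monomial a ⊗ x^⊗i evaluates to a + i · x. Evaluating each term at x = -3:
  Term 0 contributes -2 + 0 · -3 = -2
  Term 1 contributes 3 + 1 · -3 = 0
  Term 2 contributes -4 + 2 · -3 = -10
p(-3) = ⊕ of these = min[-2, 0, -10] = -10.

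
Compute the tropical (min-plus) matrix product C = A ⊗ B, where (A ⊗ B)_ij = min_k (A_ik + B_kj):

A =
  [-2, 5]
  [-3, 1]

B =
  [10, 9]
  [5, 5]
A ⊗ B =
  [8, 7]
  [6, 6]

Apply the min-plus product entry-by-entry:
  C[0][0] = min over k of (A[0][0] + B[0][0] = -2 + 10 = 8, A[0][1] + B[1][0] = 5 + 5 = 10) = 8 (attained at k = 0)
  C[0][1] = min over k of (A[0][0] + B[0][1] = -2 + 9 = 7, A[0][1] + B[1][1] = 5 + 5 = 10) = 7 (attained at k = 0)
  C[1][0] = min over k of (A[1][0] + B[0][0] = -3 + 10 = 7, A[1][1] + B[1][0] = 1 + 5 = 6) = 6 (attained at k = 1)
  C[1][1] = min over k of (A[1][0] + B[0][1] = -3 + 9 = 6, A[1][1] + B[1][1] = 1 + 5 = 6) = 6 (attained at k = 0)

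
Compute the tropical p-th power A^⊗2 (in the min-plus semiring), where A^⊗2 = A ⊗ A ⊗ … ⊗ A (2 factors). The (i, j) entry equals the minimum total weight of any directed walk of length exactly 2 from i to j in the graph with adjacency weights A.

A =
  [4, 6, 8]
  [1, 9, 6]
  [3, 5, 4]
A^⊗2 =
  [7, 10, 12]
  [5, 7, 9]
  [6, 9, 8]

Each entry (A^⊗2)_ij equals the minimum over all length-2 walks i = v_0 → v_1 → … → v_2 = j of Σ_t A[v_t][v_{t+1}]. For example, for (i, j) = (0, 2) we minimise over 3 possible intermediate vertex sequences; the minimum is 12, attained along the walk 0 → 0 → 2.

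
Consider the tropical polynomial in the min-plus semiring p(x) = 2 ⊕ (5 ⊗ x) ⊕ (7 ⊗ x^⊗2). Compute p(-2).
p(-2) = 2

A tropical monomial a ⊗ x^⊗i evaluates to a + i · x. Evaluating each term at x = -2:
  Term 0 contributes 2 + 0 · -2 = 2
  Term 1 contributes 5 + 1 · -2 = 3
  Term 2 contributes 7 + 2 · -2 = 3
p(-2) = ⊕ of these = min[2, 3, 3] = 2.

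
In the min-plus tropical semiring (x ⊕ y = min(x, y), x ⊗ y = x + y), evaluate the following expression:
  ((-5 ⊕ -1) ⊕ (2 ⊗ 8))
((-5 ⊕ -1) ⊕ (2 ⊗ 8)) = -5

Expand innermost to outermost. Recall ⊕ takes the minimum of its arguments and ⊗ takes their sum. Working out the expression ((-5 ⊕ -1) ⊕ (2 ⊗ 8)) gives -5.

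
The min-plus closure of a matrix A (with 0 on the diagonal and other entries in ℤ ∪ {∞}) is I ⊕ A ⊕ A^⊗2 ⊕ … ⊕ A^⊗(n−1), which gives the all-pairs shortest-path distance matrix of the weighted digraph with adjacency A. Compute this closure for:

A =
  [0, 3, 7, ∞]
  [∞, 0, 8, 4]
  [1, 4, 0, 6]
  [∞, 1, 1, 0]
Closure =
  [0, 3, 7, 7]
  [6, 0, 5, 4]
  [1, 4, 0, 6]
  [2, 1, 1, 0]

This is the Floyd-Warshall all-pairs shortest-path computation. For each intermediate vertex k = 0, 1, …, 3, update dist[i][j] ← min(dist[i][j], dist[i][k] + dist[k][j]). The final matrix gives, for each (i, j), the minimum total weight of any directed path from i to j (possibly empty when i = j).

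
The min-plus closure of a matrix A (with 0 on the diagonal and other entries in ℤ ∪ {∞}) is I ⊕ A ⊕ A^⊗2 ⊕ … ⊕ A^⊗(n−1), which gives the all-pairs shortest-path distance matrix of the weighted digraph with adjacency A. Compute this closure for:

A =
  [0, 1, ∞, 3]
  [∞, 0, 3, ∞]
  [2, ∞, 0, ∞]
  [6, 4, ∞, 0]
Closure =
  [0, 1, 4, 3]
  [5, 0, 3, 8]
  [2, 3, 0, 5]
  [6, 4, 7, 0]

This is the Floyd-Warshall all-pairs shortest-path computation. For each intermediate vertex k = 0, 1, …, 3, update dist[i][j] ← min(dist[i][j], dist[i][k] + dist[k][j]). The final matrix gives, for each (i, j), the minimum total weight of any directed path from i to j (possibly empty when i = j).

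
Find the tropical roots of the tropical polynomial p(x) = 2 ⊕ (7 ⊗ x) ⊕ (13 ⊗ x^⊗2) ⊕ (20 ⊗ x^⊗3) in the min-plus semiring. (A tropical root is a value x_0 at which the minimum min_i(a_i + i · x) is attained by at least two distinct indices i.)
Roots: {-7, -6, -5}

Each tropical root is a break point of the lower envelope of the lines y = a_i + i · x (there are 4 lines, with slopes 0, 1, ..., 3). Only the lines that attain the minimum somewhere contribute to roots; other lines are dominated. Here the surviving (envelope) indices are i = 3, i = 2, i = 1, i = 0.
Intersections between consecutive envelope lines give the roots: for adjacent envelope indices i < j the intersection is x = (a_i − a_j) / (j − i). Reading off the sorted break points: {-7, -6, -5}.
Verification: at each break x_0, at least two indices attain the minimum of min_i(a_i + i · x_0).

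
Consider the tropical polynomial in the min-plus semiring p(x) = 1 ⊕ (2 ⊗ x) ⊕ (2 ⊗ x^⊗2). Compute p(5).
p(5) = 1

A tropical monomial a ⊗ x^⊗i evaluates to a + i · x. Evaluating each term at x = 5:
  Term 0 contributes 1 + 0 · 5 = 1
  Term 1 contributes 2 + 1 · 5 = 7
  Term 2 contributes 2 + 2 · 5 = 12
p(5) = ⊕ of these = min[1, 7, 12] = 1.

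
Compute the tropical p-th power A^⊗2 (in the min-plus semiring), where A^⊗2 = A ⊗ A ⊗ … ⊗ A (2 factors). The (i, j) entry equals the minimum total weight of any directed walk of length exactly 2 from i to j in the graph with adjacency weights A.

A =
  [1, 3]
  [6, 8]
A^⊗2 =
  [2, 4]
  [7, 9]

Each entry (A^⊗2)_ij equals the minimum over all length-2 walks i = v_0 → v_1 → … → v_2 = j of Σ_t A[v_t][v_{t+1}]. For example, for (i, j) = (0, 1) we minimise over 2 possible intermediate vertex sequences; the minimum is 4, attained along the walk 0 → 0 → 1.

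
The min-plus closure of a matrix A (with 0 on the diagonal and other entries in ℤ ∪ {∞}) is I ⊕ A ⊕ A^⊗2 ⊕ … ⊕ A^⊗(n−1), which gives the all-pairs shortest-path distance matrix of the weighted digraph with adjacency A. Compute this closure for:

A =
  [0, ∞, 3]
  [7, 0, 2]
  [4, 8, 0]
Closure =
  [0, 11, 3]
  [6, 0, 2]
  [4, 8, 0]

This is the Floyd-Warshall all-pairs shortest-path computation. For each intermediate vertex k = 0, 1, …, 2, update dist[i][j] ← min(dist[i][j], dist[i][k] + dist[k][j]). The final matrix gives, for each (i, j), the minimum total weight of any directed path from i to j (possibly empty when i = j).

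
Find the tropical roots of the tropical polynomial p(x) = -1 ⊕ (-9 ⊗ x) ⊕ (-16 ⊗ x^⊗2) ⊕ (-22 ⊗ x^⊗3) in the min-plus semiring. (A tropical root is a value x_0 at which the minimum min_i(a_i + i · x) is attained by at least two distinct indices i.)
Roots: {6, 7, 8}

Each tropical root is a break point of the lower envelope of the lines y = a_i + i · x (there are 4 lines, with slopes 0, 1, ..., 3). Only the lines that attain the minimum somewhere contribute to roots; other lines are dominated. Here the surviving (envelope) indices are i = 3, i = 2, i = 1, i = 0.
Intersections between consecutive envelope lines give the roots: for adjacent envelope indices i < j the intersection is x = (a_i − a_j) / (j − i). Reading off the sorted break points: {6, 7, 8}.
Verification: at each break x_0, at least two indices attain the minimum of min_i(a_i + i · x_0).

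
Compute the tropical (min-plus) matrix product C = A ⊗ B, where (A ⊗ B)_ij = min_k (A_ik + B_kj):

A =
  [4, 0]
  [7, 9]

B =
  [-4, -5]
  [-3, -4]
A ⊗ B =
  [-3, -4]
  [3, 2]

Apply the min-plus product entry-by-entry:
  C[0][0] = min over k of (A[0][0] + B[0][0] = 4 + -4 = 0, A[0][1] + B[1][0] = 0 + -3 = -3) = -3 (attained at k = 1)
  C[0][1] = min over k of (A[0][0] + B[0][1] = 4 + -5 = -1, A[0][1] + B[1][1] = 0 + -4 = -4) = -4 (attained at k = 1)
  C[1][0] = min over k of (A[1][0] + B[0][0] = 7 + -4 = 3, A[1][1] + B[1][0] = 9 + -3 = 6) = 3 (attained at k = 0)
  C[1][1] = min over k of (A[1][0] + B[0][1] = 7 + -5 = 2, A[1][1] + B[1][1] = 9 + -4 = 5) = 2 (attained at k = 0)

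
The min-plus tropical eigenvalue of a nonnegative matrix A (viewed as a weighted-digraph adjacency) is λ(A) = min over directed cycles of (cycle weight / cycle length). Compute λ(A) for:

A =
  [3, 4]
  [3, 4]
λ(A) = 3

Enumerate directed cycles and compute their means (weight / length). Sample:
  cycle 0 → 0: weight = 3, length = 1, mean = 3/1 ≈ 3.000
  cycle 1 → 1: weight = 4, length = 1, mean = 4/1 ≈ 4.000
  cycle 0 → 1 → 0: weight = 7, length = 2, mean = 7/2 ≈ 3.500
  cycle 1 → 0 → 1: weight = 7, length = 2, mean = 7/2 ≈ 3.500
Minimum mean = 3.000, attained e.g. along the cycle 0 → 0 with weight 3 and length 1. So λ(A) = 3/1 = 3.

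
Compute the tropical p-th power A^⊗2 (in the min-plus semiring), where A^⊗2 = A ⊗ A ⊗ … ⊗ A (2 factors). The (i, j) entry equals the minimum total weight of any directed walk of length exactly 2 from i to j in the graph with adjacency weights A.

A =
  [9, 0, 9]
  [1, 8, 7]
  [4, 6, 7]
A^⊗2 =
  [1, 8, 7]
  [9, 1, 10]
  [7, 4, 13]

Each entry (A^⊗2)_ij equals the minimum over all length-2 walks i = v_0 → v_1 → … → v_2 = j of Σ_t A[v_t][v_{t+1}]. For example, for (i, j) = (0, 2) we minimise over 3 possible intermediate vertex sequences; the minimum is 7, attained along the walk 0 → 1 → 2.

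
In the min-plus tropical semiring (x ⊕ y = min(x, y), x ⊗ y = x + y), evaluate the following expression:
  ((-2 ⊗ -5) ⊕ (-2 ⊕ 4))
((-2 ⊗ -5) ⊕ (-2 ⊕ 4)) = -7

Expand innermost to outermost. Recall ⊕ takes the minimum of its arguments and ⊗ takes their sum. Working out the expression ((-2 ⊗ -5) ⊕ (-2 ⊕ 4)) gives -7.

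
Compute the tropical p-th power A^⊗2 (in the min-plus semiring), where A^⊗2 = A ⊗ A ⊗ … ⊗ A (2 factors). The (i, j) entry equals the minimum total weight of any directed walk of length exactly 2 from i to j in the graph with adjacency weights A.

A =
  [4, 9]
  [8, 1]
A^⊗2 =
  [8, 10]
  [9, 2]

Each entry (A^⊗2)_ij equals the minimum over all length-2 walks i = v_0 → v_1 → … → v_2 = j of Σ_t A[v_t][v_{t+1}]. For example, for (i, j) = (0, 1) we minimise over 2 possible intermediate vertex sequences; the minimum is 10, attained along the walk 0 → 1 → 1.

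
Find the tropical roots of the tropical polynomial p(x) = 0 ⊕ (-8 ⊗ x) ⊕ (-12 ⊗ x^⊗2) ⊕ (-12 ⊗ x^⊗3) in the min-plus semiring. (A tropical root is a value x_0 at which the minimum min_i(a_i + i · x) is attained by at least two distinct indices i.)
Roots: {0, 4, 8}

Each tropical root is a break point of the lower envelope of the lines y = a_i + i · x (there are 4 lines, with slopes 0, 1, ..., 3). Only the lines that attain the minimum somewhere contribute to roots; other lines are dominated. Here the surviving (envelope) indices are i = 3, i = 2, i = 1, i = 0.
Intersections between consecutive envelope lines give the roots: for adjacent envelope indices i < j the intersection is x = (a_i − a_j) / (j − i). Reading off the sorted break points: {0, 4, 8}.
Verification: at each break x_0, at least two indices attain the minimum of min_i(a_i + i · x_0).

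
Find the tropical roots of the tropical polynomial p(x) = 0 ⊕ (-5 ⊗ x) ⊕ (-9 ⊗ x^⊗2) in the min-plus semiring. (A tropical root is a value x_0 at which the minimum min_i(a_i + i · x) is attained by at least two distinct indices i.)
Roots: {4, 5}

Each tropical root is a break point of the lower envelope of the lines y = a_i + i · x (there are 3 lines, with slopes 0, 1, ..., 2). Only the lines that attain the minimum somewhere contribute to roots; other lines are dominated. Here the surviving (envelope) indices are i = 2, i = 1, i = 0.
Intersections between consecutive envelope lines give the roots: for adjacent envelope indices i < j the intersection is x = (a_i − a_j) / (j − i). Reading off the sorted break points: {4, 5}.
Verification: at each break x_0, at least two indices attain the minimum of min_i(a_i + i · x_0).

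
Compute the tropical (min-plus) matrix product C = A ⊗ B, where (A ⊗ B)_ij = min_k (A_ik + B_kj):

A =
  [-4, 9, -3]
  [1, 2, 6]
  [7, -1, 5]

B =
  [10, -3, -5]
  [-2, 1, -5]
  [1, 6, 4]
A ⊗ B =
  [-2, -7, -9]
  [0, -2, -4]
  [-3, 0, -6]

Apply the min-plus product entry-by-entry:
  C[0][0] = min over k of (A[0][0] + B[0][0] = -4 + 10 = 6, A[0][1] + B[1][0] = 9 + -2 = 7, A[0][2] + B[2][0] = -3 + 1 = -2) = -2 (attained at k = 2)
  C[0][1] = min over k of (A[0][0] + B[0][1] = -4 + -3 = -7, A[0][1] + B[1][1] = 9 + 1 = 10, A[0][2] + B[2][1] = -3 + 6 = 3) = -7 (attained at k = 0)
  C[0][2] = min over k of (A[0][0] + B[0][2] = -4 + -5 = -9, A[0][1] + B[1][2] = 9 + -5 = 4, A[0][2] + B[2][2] = -3 + 4 = 1) = -9 (attained at k = 0)
  C[1][0] = min over k of (A[1][0] + B[0][0] = 1 + 10 = 11, A[1][1] + B[1][0] = 2 + -2 = 0, A[1][2] + B[2][0] = 6 + 1 = 7) = 0 (attained at k = 1)
  C[1][1] = min over k of (A[1][0] + B[0][1] = 1 + -3 = -2, A[1][1] + B[1][1] = 2 + 1 = 3, A[1][2] + B[2][1] = 6 + 6 = 12) = -2 (attained at k = 0)
  C[1][2] = min over k of (A[1][0] + B[0][2] = 1 + -5 = -4, A[1][1] + B[1][2] = 2 + -5 = -3, A[1][2] + B[2][2] = 6 + 4 = 10) = -4 (attained at k = 0)
  C[2][0] = min over k of (A[2][0] + B[0][0] = 7 + 10 = 17, A[2][1] + B[1][0] = -1 + -2 = -3, A[2][2] + B[2][0] = 5 + 1 = 6) = -3 (attained at k = 1)
  C[2][1] = min over k of (A[2][0] + B[0][1] = 7 + -3 = 4, A[2][1] + B[1][1] = -1 + 1 = 0, A[2][2] + B[2][1] = 5 + 6 = 11) = 0 (attained at k = 1)
  C[2][2] = min over k of (A[2][0] + B[0][2] = 7 + -5 = 2, A[2][1] + B[1][2] = -1 + -5 = -6, A[2][2] + B[2][2] = 5 + 4 = 9) = -6 (attained at k = 1)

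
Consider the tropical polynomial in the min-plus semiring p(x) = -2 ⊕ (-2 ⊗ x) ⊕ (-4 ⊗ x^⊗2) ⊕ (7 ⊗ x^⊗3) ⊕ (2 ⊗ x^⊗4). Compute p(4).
p(4) = -2

A tropical monomial a ⊗ x^⊗i evaluates to a + i · x. Evaluating each term at x = 4:
  Term 0 contributes -2 + 0 · 4 = -2
  Term 1 contributes -2 + 1 · 4 = 2
  Term 2 contributes -4 + 2 · 4 = 4
  Term 3 contributes 7 + 3 · 4 = 19
  Term 4 contributes 2 + 4 · 4 = 18
p(4) = ⊕ of these = min[-2, 2, 4, 19, 18] = -2.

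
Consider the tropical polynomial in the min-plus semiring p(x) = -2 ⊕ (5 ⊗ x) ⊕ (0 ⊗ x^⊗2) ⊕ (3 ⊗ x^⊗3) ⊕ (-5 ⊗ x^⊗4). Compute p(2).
p(2) = -2

A tropical monomial a ⊗ x^⊗i evaluates to a + i · x. Evaluating each term at x = 2:
  Term 0 contributes -2 + 0 · 2 = -2
  Term 1 contributes 5 + 1 · 2 = 7
  Term 2 contributes 0 + 2 · 2 = 4
  Term 3 contributes 3 + 3 · 2 = 9
  Term 4 contributes -5 + 4 · 2 = 3
p(2) = ⊕ of these = min[-2, 7, 4, 9, 3] = -2.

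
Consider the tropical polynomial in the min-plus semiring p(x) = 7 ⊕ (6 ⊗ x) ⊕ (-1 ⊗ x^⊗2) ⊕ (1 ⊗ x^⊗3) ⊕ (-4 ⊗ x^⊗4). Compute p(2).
p(2) = 3

A tropical monomial a ⊗ x^⊗i evaluates to a + i · x. Evaluating each term at x = 2:
  Term 0 contributes 7 + 0 · 2 = 7
  Term 1 contributes 6 + 1 · 2 = 8
  Term 2 contributes -1 + 2 · 2 = 3
  Term 3 contributes 1 + 3 · 2 = 7
  Term 4 contributes -4 + 4 · 2 = 4
p(2) = ⊕ of these = min[7, 8, 3, 7, 4] = 3.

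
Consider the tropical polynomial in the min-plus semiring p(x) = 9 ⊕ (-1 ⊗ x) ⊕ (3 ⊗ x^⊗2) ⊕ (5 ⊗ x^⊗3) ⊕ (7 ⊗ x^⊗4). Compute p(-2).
p(-2) = -3

A tropical monomial a ⊗ x^⊗i evaluates to a + i · x. Evaluating each term at x = -2:
  Term 0 contributes 9 + 0 · -2 = 9
  Term 1 contributes -1 + 1 · -2 = -3
  Term 2 contributes 3 + 2 · -2 = -1
  Term 3 contributes 5 + 3 · -2 = -1
  Term 4 contributes 7 + 4 · -2 = -1
p(-2) = ⊕ of these = min[9, -3, -1, -1, -1] = -3.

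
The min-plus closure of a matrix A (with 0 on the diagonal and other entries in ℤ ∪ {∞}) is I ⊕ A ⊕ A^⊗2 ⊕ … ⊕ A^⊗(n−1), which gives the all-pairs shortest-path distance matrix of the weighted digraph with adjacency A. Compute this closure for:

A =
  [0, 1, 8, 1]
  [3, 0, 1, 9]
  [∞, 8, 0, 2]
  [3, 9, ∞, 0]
Closure =
  [0, 1, 2, 1]
  [3, 0, 1, 3]
  [5, 6, 0, 2]
  [3, 4, 5, 0]

This is the Floyd-Warshall all-pairs shortest-path computation. For each intermediate vertex k = 0, 1, …, 3, update dist[i][j] ← min(dist[i][j], dist[i][k] + dist[k][j]). The final matrix gives, for each (i, j), the minimum total weight of any directed path from i to j (possibly empty when i = j).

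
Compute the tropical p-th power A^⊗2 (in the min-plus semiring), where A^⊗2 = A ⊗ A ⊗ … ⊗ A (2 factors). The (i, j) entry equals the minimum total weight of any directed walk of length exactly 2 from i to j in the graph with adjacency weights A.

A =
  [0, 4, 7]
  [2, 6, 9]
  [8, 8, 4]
A^⊗2 =
  [0, 4, 7]
  [2, 6, 9]
  [8, 12, 8]

Each entry (A^⊗2)_ij equals the minimum over all length-2 walks i = v_0 → v_1 → … → v_2 = j of Σ_t A[v_t][v_{t+1}]. For example, for (i, j) = (0, 2) we minimise over 3 possible intermediate vertex sequences; the minimum is 7, attained along the walk 0 → 0 → 2.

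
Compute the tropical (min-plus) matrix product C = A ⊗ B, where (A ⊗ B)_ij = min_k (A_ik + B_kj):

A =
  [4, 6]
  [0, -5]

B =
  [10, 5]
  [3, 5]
A ⊗ B =
  [9, 9]
  [-2, 0]

Apply the min-plus product entry-by-entry:
  C[0][0] = min over k of (A[0][0] + B[0][0] = 4 + 10 = 14, A[0][1] + B[1][0] = 6 + 3 = 9) = 9 (attained at k = 1)
  C[0][1] = min over k of (A[0][0] + B[0][1] = 4 + 5 = 9, A[0][1] + B[1][1] = 6 + 5 = 11) = 9 (attained at k = 0)
  C[1][0] = min over k of (A[1][0] + B[0][0] = 0 + 10 = 10, A[1][1] + B[1][0] = -5 + 3 = -2) = -2 (attained at k = 1)
  C[1][1] = min over k of (A[1][0] + B[0][1] = 0 + 5 = 5, A[1][1] + B[1][1] = -5 + 5 = 0) = 0 (attained at k = 1)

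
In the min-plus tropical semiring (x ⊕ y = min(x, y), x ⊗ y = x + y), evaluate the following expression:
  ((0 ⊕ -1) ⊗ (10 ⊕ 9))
((0 ⊕ -1) ⊗ (10 ⊕ 9)) = 8

Expand innermost to outermost. Recall ⊕ takes the minimum of its arguments and ⊗ takes their sum. Working out the expression ((0 ⊕ -1) ⊗ (10 ⊕ 9)) gives 8.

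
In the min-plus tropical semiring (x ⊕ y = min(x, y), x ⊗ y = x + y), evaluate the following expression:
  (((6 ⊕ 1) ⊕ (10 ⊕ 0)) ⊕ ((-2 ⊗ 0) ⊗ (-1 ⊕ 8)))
(((6 ⊕ 1) ⊕ (10 ⊕ 0)) ⊕ ((-2 ⊗ 0) ⊗ (-1 ⊕ 8))) = -3

Expand innermost to outermost. Recall ⊕ takes the minimum of its arguments and ⊗ takes their sum. Working out the expression (((6 ⊕ 1) ⊕ (10 ⊕ 0)) ⊕ ((-2 ⊗ 0) ⊗ (-1 ⊕ 8))) gives -3.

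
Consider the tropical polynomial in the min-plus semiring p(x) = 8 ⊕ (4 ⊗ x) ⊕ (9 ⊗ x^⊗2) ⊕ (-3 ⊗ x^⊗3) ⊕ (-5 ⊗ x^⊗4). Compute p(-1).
p(-1) = -9

A tropical monomial a ⊗ x^⊗i evaluates to a + i · x. Evaluating each term at x = -1:
  Term 0 contributes 8 + 0 · -1 = 8
  Term 1 contributes 4 + 1 · -1 = 3
  Term 2 contributes 9 + 2 · -1 = 7
  Term 3 contributes -3 + 3 · -1 = -6
  Term 4 contributes -5 + 4 · -1 = -9
p(-1) = ⊕ of these = min[8, 3, 7, -6, -9] = -9.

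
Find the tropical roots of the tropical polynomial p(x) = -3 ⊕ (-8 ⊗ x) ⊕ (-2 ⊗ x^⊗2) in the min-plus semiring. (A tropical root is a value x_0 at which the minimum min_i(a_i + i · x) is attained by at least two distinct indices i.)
Roots: {-6, 5}

Each tropical root is a break point of the lower envelope of the lines y = a_i + i · x (there are 3 lines, with slopes 0, 1, ..., 2). Only the lines that attain the minimum somewhere contribute to roots; other lines are dominated. Here the surviving (envelope) indices are i = 2, i = 1, i = 0.
Intersections between consecutive envelope lines give the roots: for adjacent envelope indices i < j the intersection is x = (a_i − a_j) / (j − i). Reading off the sorted break points: {-6, 5}.
Verification: at each break x_0, at least two indices attain the minimum of min_i(a_i + i · x_0).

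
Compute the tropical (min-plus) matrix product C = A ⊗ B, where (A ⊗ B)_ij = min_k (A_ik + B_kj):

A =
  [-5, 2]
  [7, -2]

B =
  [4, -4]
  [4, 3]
A ⊗ B =
  [-1, -9]
  [2, 1]

Apply the min-plus product entry-by-entry:
  C[0][0] = min over k of (A[0][0] + B[0][0] = -5 + 4 = -1, A[0][1] + B[1][0] = 2 + 4 = 6) = -1 (attained at k = 0)
  C[0][1] = min over k of (A[0][0] + B[0][1] = -5 + -4 = -9, A[0][1] + B[1][1] = 2 + 3 = 5) = -9 (attained at k = 0)
  C[1][0] = min over k of (A[1][0] + B[0][0] = 7 + 4 = 11, A[1][1] + B[1][0] = -2 + 4 = 2) = 2 (attained at k = 1)
  C[1][1] = min over k of (A[1][0] + B[0][1] = 7 + -4 = 3, A[1][1] + B[1][1] = -2 + 3 = 1) = 1 (attained at k = 1)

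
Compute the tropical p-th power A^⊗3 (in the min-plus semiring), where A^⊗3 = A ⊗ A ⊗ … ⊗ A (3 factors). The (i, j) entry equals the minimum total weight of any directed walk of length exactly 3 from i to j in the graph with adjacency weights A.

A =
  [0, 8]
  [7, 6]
A^⊗3 =
  [0, 8]
  [7, 15]

Each entry (A^⊗3)_ij equals the minimum over all length-3 walks i = v_0 → v_1 → … → v_3 = j of Σ_t A[v_t][v_{t+1}]. For example, for (i, j) = (0, 1) we minimise over 4 possible intermediate vertex sequences; the minimum is 8, attained along the walk 0 → 0 → 0 → 1.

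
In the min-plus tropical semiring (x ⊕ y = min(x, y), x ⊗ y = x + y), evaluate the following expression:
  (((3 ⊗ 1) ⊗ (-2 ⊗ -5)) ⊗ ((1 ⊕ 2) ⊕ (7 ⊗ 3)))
(((3 ⊗ 1) ⊗ (-2 ⊗ -5)) ⊗ ((1 ⊕ 2) ⊕ (7 ⊗ 3))) = -2

Expand innermost to outermost. Recall ⊕ takes the minimum of its arguments and ⊗ takes their sum. Working out the expression (((3 ⊗ 1) ⊗ (-2 ⊗ -5)) ⊗ ((1 ⊕ 2) ⊕ (7 ⊗ 3))) gives -2.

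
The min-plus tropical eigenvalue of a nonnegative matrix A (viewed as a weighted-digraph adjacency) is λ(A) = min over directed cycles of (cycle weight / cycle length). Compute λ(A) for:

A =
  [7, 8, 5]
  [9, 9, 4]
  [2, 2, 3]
λ(A) = 3

Enumerate directed cycles and compute their means (weight / length). Sample:
  cycle 0 → 0: weight = 7, length = 1, mean = 7/1 ≈ 7.000
  cycle 1 → 1: weight = 9, length = 1, mean = 9/1 ≈ 9.000
  cycle 2 → 2: weight = 3, length = 1, mean = 3/1 ≈ 3.000
  cycle 0 → 1 → 0: weight = 17, length = 2, mean = 17/2 ≈ 8.500
  cycle 0 → 2 → 0: weight = 7, length = 2, mean = 7/2 ≈ 3.500
  cycle 1 → 0 → 1: weight = 17, length = 2, mean = 17/2 ≈ 8.500
Minimum mean = 3.000, attained e.g. along the cycle 2 → 2 with weight 3 and length 1. So λ(A) = 3/1 = 3.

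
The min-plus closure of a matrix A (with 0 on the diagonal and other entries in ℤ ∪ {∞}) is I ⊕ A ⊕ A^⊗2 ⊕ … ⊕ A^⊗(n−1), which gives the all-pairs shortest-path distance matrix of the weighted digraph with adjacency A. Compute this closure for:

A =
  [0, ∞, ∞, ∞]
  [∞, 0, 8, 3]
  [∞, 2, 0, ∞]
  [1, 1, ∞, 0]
Closure =
  [0, ∞, ∞, ∞]
  [4, 0, 8, 3]
  [6, 2, 0, 5]
  [1, 1, 9, 0]

This is the Floyd-Warshall all-pairs shortest-path computation. For each intermediate vertex k = 0, 1, …, 3, update dist[i][j] ← min(dist[i][j], dist[i][k] + dist[k][j]). The final matrix gives, for each (i, j), the minimum total weight of any directed path from i to j (possibly empty when i = j).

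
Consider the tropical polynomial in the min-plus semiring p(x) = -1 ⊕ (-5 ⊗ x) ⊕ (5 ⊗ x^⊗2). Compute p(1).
p(1) = -4

A tropical monomial a ⊗ x^⊗i evaluates to a + i · x. Evaluating each term at x = 1:
  Term 0 contributes -1 + 0 · 1 = -1
  Term 1 contributes -5 + 1 · 1 = -4
  Term 2 contributes 5 + 2 · 1 = 7
p(1) = ⊕ of these = min[-1, -4, 7] = -4.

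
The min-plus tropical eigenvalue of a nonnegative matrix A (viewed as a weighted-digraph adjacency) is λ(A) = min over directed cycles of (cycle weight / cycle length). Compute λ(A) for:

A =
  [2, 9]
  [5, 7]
λ(A) = 2

Enumerate directed cycles and compute their means (weight / length). Sample:
  cycle 0 → 0: weight = 2, length = 1, mean = 2/1 ≈ 2.000
  cycle 1 → 1: weight = 7, length = 1, mean = 7/1 ≈ 7.000
  cycle 0 → 1 → 0: weight = 14, length = 2, mean = 14/2 ≈ 7.000
  cycle 1 → 0 → 1: weight = 14, length = 2, mean = 14/2 ≈ 7.000
Minimum mean = 2.000, attained e.g. along the cycle 0 → 0 with weight 2 and length 1. So λ(A) = 2/1 = 2.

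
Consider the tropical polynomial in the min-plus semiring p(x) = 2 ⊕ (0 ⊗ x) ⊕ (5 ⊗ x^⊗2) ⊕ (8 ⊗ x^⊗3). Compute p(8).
p(8) = 2

A tropical monomial a ⊗ x^⊗i evaluates to a + i · x. Evaluating each term at x = 8:
  Term 0 contributes 2 + 0 · 8 = 2
  Term 1 contributes 0 + 1 · 8 = 8
  Term 2 contributes 5 + 2 · 8 = 21
  Term 3 contributes 8 + 3 · 8 = 32
p(8) = ⊕ of these = min[2, 8, 21, 32] = 2.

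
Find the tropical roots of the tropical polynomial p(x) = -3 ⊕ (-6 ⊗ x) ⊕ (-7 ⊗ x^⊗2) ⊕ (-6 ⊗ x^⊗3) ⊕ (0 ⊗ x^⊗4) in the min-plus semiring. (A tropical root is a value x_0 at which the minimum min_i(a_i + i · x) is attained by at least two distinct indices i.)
Roots: {-6, -1, 1, 3}

Each tropical root is a break point of the lower envelope of the lines y = a_i + i · x (there are 5 lines, with slopes 0, 1, ..., 4). Only the lines that attain the minimum somewhere contribute to roots; other lines are dominated. Here the surviving (envelope) indices are i = 4, i = 3, i = 2, i = 1, i = 0.
Intersections between consecutive envelope lines give the roots: for adjacent envelope indices i < j the intersection is x = (a_i − a_j) / (j − i). Reading off the sorted break points: {-6, -1, 1, 3}.
Verification: at each break x_0, at least two indices attain the minimum of min_i(a_i + i · x_0).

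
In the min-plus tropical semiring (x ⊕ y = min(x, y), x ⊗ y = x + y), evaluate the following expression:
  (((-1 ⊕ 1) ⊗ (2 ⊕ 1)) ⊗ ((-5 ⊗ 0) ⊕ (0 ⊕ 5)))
(((-1 ⊕ 1) ⊗ (2 ⊕ 1)) ⊗ ((-5 ⊗ 0) ⊕ (0 ⊕ 5))) = -5

Expand innermost to outermost. Recall ⊕ takes the minimum of its arguments and ⊗ takes their sum. Working out the expression (((-1 ⊕ 1) ⊗ (2 ⊕ 1)) ⊗ ((-5 ⊗ 0) ⊕ (0 ⊕ 5))) gives -5.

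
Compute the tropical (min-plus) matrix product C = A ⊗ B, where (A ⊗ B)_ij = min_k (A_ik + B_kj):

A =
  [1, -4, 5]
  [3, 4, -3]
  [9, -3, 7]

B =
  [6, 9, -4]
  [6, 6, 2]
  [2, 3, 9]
A ⊗ B =
  [2, 2, -3]
  [-1, 0, -1]
  [3, 3, -1]

Apply the min-plus product entry-by-entry:
  C[0][0] = min over k of (A[0][0] + B[0][0] = 1 + 6 = 7, A[0][1] + B[1][0] = -4 + 6 = 2, A[0][2] + B[2][0] = 5 + 2 = 7) = 2 (attained at k = 1)
  C[0][1] = min over k of (A[0][0] + B[0][1] = 1 + 9 = 10, A[0][1] + B[1][1] = -4 + 6 = 2, A[0][2] + B[2][1] = 5 + 3 = 8) = 2 (attained at k = 1)
  C[0][2] = min over k of (A[0][0] + B[0][2] = 1 + -4 = -3, A[0][1] + B[1][2] = -4 + 2 = -2, A[0][2] + B[2][2] = 5 + 9 = 14) = -3 (attained at k = 0)
  C[1][0] = min over k of (A[1][0] + B[0][0] = 3 + 6 = 9, A[1][1] + B[1][0] = 4 + 6 = 10, A[1][2] + B[2][0] = -3 + 2 = -1) = -1 (attained at k = 2)
  C[1][1] = min over k of (A[1][0] + B[0][1] = 3 + 9 = 12, A[1][1] + B[1][1] = 4 + 6 = 10, A[1][2] + B[2][1] = -3 + 3 = 0) = 0 (attained at k = 2)
  C[1][2] = min over k of (A[1][0] + B[0][2] = 3 + -4 = -1, A[1][1] + B[1][2] = 4 + 2 = 6, A[1][2] + B[2][2] = -3 + 9 = 6) = -1 (attained at k = 0)
  C[2][0] = min over k of (A[2][0] + B[0][0] = 9 + 6 = 15, A[2][1] + B[1][0] = -3 + 6 = 3, A[2][2] + B[2][0] = 7 + 2 = 9) = 3 (attained at k = 1)
  C[2][1] = min over k of (A[2][0] + B[0][1] = 9 + 9 = 18, A[2][1] + B[1][1] = -3 + 6 = 3, A[2][2] + B[2][1] = 7 + 3 = 10) = 3 (attained at k = 1)
  C[2][2] = min over k of (A[2][0] + B[0][2] = 9 + -4 = 5, A[2][1] + B[1][2] = -3 + 2 = -1, A[2][2] + B[2][2] = 7 + 9 = 16) = -1 (attained at k = 1)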